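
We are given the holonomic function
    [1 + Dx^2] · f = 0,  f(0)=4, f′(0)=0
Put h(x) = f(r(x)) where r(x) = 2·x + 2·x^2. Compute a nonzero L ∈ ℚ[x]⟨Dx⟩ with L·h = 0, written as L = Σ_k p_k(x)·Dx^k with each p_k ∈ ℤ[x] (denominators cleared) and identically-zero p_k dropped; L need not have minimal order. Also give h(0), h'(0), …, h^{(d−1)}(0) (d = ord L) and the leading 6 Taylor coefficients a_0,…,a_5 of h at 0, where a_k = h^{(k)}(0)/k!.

f: a_k = 4, 0, -2, 0, 1/6, 0, …
f∘r: x↦r, Dx↦Dx/r' in L_f ⇒ L₀.
L = (4 + 24·x + 48·x^2 + 32·x^3) - 2·Dx + (1 + 2·x)·Dx^2  (order 2).
h: a_k = 4, 0, -8, -16, -16/3, 32/3, …
ICs: h(0) = 4, h′(0) = 0.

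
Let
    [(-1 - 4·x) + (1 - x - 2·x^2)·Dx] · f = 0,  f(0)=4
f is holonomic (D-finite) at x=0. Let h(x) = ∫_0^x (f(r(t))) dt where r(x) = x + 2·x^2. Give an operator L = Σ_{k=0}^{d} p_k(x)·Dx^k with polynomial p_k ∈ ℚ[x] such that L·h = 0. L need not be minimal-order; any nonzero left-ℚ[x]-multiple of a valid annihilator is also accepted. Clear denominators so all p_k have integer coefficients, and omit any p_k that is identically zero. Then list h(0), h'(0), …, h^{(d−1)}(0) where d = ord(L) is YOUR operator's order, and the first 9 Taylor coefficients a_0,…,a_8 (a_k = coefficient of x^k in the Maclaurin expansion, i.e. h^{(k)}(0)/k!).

f: a_k = 4, 4, 12, 20, 44, 84, 172, 340, 684, …
h₀=f(r): pull back L_f along r ⇒ L₀.
∫: right-multiply L₀ by Dx.
L = (1 + 8·x + 24·x^2 + 32·x^3)·Dx + (-1 + x + 4·x^2 + 8·x^3 + 8·x^4)·Dx^2  (order 2).
h: a_k = 0, 4, 2, 20/3, 17, 212/5, 338/3, 2228/7, 1793/2, …
ICs: h(0) = 0, h′(0) = 4.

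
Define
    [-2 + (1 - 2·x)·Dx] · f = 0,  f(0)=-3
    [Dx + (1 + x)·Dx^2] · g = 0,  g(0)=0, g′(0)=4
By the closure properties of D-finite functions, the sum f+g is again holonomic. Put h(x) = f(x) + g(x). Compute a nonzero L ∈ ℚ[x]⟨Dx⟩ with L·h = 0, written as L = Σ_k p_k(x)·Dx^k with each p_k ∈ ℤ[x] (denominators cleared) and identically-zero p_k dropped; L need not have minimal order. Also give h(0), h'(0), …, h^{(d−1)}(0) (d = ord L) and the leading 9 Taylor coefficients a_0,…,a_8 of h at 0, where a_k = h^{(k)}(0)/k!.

L = (32 + 8·x)·Dx + (22 + 56·x + 16·x^2)·Dx^2 + (-5 + 3·x + 12·x^2 + 4·x^3)·Dx^3  (order 3).
h: a_k = -3, -2, -14, -68/3, -49, -476/5, -578/3, -2684/7, -1537/2, …
ICs: h(0) = -3, h′(0) = -2, h′′(0) = -28.

f: a_k = -3, -6, -12, -24, -48, -96, -192, -384, -768, …
g: a_k = 0, 4, -2, 4/3, -1, 4/5, -2/3, 4/7, -1/2, …
h₀=f+g: left-lcm gives L₀, ord ≤ 3.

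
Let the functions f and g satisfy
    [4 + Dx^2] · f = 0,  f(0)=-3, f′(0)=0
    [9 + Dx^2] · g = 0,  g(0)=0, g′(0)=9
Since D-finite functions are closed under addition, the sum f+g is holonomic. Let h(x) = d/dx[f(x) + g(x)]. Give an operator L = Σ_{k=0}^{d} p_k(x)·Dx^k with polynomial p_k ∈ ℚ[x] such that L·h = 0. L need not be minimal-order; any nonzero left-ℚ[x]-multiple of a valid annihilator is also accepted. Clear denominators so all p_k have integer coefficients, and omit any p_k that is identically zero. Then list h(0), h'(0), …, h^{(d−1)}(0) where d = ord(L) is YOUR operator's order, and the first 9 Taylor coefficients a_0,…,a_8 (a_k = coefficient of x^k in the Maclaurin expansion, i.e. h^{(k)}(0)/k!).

f: a_k = -3, 0, 6, 0, -2, 0, 4/15, 0, -2/105, …
g: a_k = 0, 9, 0, -27/2, 0, 243/40, 0, -729/560, 0, …
L₀ := lclm(L_f,L_g); ord L₀ ≤ 2+2.
Derive L from L₀ (diff closure).
L = 36 + 13·Dx^2 + Dx^4  (order 4).
h: a_k = 9, 12, -81/2, -8, 243/8, 8/5, -729/80, -16/105, 6561/4480, …
ICs: h(0) = 9, h′(0) = 12, h′′(0) = -81, h′′′(0) = -48.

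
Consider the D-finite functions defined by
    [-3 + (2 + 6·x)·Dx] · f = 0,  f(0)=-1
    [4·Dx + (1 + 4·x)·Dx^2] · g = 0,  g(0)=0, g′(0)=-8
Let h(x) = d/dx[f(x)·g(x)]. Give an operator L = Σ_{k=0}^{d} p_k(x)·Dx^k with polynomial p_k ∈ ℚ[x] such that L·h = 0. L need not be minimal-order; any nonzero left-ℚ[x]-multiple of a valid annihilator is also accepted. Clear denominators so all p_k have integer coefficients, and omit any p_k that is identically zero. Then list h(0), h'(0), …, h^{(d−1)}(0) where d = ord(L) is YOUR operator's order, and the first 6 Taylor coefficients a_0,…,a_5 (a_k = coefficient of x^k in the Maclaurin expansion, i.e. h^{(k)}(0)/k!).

f: a_k = -1, -3/2, 9/8, -27/16, 405/128, -1701/256, …
g: a_k = 0, -8, 16, -128/3, 128, -2048/5, …
h₀=f·g: eliminate ⇒ L₀, order ≤ 1·2.
Derive L from L₀ (diff closure).
L = (-33 + 72·x + 432·x^2) + (-4 + 324·x + 2160·x^2 + 3456·x^3)·Dx + (4 + 88·x + 612·x^2 + 1728·x^3 + 1728·x^4)·Dx^2  (order 2).
h: a_k = 8, -8, 29, -130, 9383/16, -206953/80, …
ICs: h(0) = 8, h′(0) = -8.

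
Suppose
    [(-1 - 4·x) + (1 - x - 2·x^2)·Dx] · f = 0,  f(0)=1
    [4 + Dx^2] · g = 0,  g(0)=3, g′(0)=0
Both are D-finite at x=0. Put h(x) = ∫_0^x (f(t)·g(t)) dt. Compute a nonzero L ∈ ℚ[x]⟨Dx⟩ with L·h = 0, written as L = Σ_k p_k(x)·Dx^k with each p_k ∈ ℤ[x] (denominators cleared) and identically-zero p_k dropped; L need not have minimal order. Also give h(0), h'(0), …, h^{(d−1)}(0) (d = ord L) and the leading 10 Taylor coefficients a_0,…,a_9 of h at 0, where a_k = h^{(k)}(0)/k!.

L = (4·x + 8·x^2)·Dx + (2 + 8·x)·Dx^2 + (-1 + x + 2·x^2)·Dx^3  (order 3).
h: a_k = 0, 3, 3/2, 1, 9/4, 17/5, 35/6, 1031/105, 2081/120, 29003/945, …
ICs: h(0) = 0, h′(0) = 3, h′′(0) = 3.

f: a_k = 1, 1, 3, 5, 11, 21, 43, 85, 171, 341, …
g: a_k = 3, 0, -6, 0, 2, 0, -4/15, 0, 2/105, 0, …
Sym-product of L_f,L_g gives L₀ (≤ ord 2).
h=∫h₀ ⇒ L = L₀·Dx.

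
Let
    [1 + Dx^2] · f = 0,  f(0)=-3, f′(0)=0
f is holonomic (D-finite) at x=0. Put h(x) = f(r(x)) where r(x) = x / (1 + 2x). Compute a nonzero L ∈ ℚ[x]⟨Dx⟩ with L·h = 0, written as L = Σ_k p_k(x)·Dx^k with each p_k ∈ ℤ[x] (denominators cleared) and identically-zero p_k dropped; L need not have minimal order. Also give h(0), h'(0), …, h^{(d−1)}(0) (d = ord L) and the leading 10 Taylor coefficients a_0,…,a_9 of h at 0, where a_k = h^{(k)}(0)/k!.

L = 1 + (4 + 24·x + 48·x^2 + 32·x^3)·Dx + (1 + 8·x + 24·x^2 + 32·x^3 + 16·x^4)·Dx^2  (order 2).
h: a_k = -3, 0, 3/2, -6, 143/8, -47, 27601/240, -5361/20, 8095583/13440, -1103647/840, …
ICs: h(0) = -3, h′(0) = 0.

f: a_k = -3, 0, 3/2, 0, -1/8, 0, 1/240, 0, -1/13440, 0, …
Substitute x→r, Dx→(1/r')Dx; clear ⇒ L₀.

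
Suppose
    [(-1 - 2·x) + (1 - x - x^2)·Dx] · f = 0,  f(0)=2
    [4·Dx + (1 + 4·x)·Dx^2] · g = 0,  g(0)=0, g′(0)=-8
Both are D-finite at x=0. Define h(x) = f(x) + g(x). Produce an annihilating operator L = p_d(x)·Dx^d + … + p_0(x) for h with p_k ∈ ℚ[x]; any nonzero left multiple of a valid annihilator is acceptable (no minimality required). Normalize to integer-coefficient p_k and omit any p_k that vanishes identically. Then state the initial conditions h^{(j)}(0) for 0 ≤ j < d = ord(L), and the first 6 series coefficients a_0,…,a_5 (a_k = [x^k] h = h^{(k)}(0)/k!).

L = (100 + 272·x + 392·x^2 + 144·x^3 + 96·x^4)·Dx + (-7 + 96·x + 434·x^2 + 540·x^3 + 304·x^4 + 160·x^5)·Dx^2 + (-4 - 25·x - 28·x^2 + 46·x^3 + 73·x^4 + 76·x^5 + 32·x^6)·Dx^3  (order 3).
h: a_k = 2, -6, 20, -110/3, 138, -1968/5, …
ICs: h(0) = 2, h′(0) = -6, h′′(0) = 40.

f: a_k = 2, 2, 4, 6, 10, 16, …
g: a_k = 0, -8, 16, -128/3, 128, -2048/5, …
h₀=f+g: left-lcm gives L₀, ord ≤ 3.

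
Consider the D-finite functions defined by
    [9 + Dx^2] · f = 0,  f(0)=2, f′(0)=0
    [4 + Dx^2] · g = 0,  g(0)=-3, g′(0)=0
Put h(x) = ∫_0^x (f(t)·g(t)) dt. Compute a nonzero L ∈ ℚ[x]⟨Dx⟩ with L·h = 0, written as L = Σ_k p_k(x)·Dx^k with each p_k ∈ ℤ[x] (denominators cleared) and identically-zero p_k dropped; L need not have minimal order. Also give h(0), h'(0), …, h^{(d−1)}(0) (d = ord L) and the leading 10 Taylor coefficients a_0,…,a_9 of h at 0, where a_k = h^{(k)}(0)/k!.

L = 25·Dx + 26·Dx^3 + Dx^5  (order 5).
h: a_k = 0, -6, 0, 13, 0, -313/20, 0, 7813/840, 0, -195313/60480, …
ICs: h(0) = 0, h′(0) = -6, h′′(0) = 0, h′′′(0) = 78, h′′′′(0) = 0.

f: a_k = 2, 0, -9, 0, 27/4, 0, -81/40, 0, 729/2240, 0, …
g: a_k = -3, 0, 6, 0, -2, 0, 4/15, 0, -2/105, 0, …
Product ⇒ symmetric product L₀, ord ≤ 4.
h=∫₀ˣh₀: take L = L₀·Dx.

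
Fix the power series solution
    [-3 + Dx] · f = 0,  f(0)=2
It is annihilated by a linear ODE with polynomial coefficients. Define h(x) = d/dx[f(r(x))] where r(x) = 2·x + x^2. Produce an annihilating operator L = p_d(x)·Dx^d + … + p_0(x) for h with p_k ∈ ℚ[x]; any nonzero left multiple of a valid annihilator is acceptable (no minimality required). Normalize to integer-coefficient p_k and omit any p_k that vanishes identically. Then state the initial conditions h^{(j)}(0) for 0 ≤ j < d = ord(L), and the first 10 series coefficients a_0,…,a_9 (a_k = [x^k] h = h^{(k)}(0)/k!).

L = (7 + 12·x + 6·x^2) + (-1 - x)·Dx  (order 1).
h: a_k = 12, 84, 324, 900, 1998, 18738/5, 30726/5, 315522/35, 24057/2, 1034613/70, …
ICs: h(0) = 12.

f: a_k = 2, 6, 9, 9, 27/4, 81/20, 81/40, 243/280, 729/2240, 243/2240, …
Substitute x→r, Dx→(1/r')Dx; clear ⇒ L₀.
h=h₀': d/dx-closure on L₀ ⇒ L.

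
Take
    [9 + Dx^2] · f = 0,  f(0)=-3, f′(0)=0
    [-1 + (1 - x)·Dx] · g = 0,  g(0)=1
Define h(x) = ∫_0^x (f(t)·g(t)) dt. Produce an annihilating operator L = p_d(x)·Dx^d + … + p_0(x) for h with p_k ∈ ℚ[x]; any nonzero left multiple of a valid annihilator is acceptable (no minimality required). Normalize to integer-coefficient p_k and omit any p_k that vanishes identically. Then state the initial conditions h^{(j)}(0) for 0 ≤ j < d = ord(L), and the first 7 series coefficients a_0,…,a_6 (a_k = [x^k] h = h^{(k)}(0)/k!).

L = (-9 + 9·x)·Dx + 2·Dx^2 + (-1 + x)·Dx^3  (order 3).
h: a_k = 0, -3, -3/2, 7/2, 21/8, 3/40, 1/16, …
ICs: h(0) = 0, h′(0) = -3, h′′(0) = -3.

f: a_k = -3, 0, 27/2, 0, -81/8, 0, 243/80, …
g: a_k = 1, 1, 1, 1, 1, 1, 1, …
Sym-product of L_f,L_g gives L₀ (≤ ord 2).
Integrate: L := L₀·Dx.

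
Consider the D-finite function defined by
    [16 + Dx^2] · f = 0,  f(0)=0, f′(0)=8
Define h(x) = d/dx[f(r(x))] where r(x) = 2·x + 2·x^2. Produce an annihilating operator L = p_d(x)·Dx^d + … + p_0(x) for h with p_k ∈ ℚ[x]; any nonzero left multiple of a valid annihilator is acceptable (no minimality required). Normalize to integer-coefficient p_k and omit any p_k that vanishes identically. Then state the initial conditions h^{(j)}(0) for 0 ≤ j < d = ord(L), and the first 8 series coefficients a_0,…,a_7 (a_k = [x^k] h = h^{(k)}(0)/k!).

L = (76 + 512·x + 1536·x^2 + 2048·x^3 + 1024·x^4) + (-6 - 12·x)·Dx + (1 + 4·x + 4·x^2)·Dx^2  (order 2).
h: a_k = 16, 32, -512, -2048, 512/3, 15360, 1458176/45, -131072/45, …
ICs: h(0) = 16, h′(0) = 32.

f: a_k = 0, 8, 0, -64/3, 0, 256/15, 0, -2048/315, …
Substitute x→r, Dx→(1/r')Dx; clear ⇒ L₀.
h=h₀': d/dx-closure on L₀ ⇒ L.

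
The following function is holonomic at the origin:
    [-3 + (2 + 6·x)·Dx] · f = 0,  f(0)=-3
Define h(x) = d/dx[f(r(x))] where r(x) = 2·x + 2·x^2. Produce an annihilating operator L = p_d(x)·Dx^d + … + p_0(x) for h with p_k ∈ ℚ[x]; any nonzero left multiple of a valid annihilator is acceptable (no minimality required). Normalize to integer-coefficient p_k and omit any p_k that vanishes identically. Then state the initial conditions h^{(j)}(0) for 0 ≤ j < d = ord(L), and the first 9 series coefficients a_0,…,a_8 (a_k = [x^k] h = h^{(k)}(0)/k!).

f: a_k = -3, -9/2, 27/8, -81/16, 1215/128, -5103/256, 45927/1024, -216513/2048, 8444007/32768, …
Substitute x→r, Dx→(1/r')Dx; clear ⇒ L₀.
Derive L from L₀ (diff closure).
L = -1 + (-1 - 8·x - 18·x^2 - 12·x^3)·Dx  (order 1).
h: a_k = -9, 9, -81/2, 351/2, -6075/8, 26487/8, -233037/16, 1033479/16, -36918747/128, …
ICs: h(0) = -9.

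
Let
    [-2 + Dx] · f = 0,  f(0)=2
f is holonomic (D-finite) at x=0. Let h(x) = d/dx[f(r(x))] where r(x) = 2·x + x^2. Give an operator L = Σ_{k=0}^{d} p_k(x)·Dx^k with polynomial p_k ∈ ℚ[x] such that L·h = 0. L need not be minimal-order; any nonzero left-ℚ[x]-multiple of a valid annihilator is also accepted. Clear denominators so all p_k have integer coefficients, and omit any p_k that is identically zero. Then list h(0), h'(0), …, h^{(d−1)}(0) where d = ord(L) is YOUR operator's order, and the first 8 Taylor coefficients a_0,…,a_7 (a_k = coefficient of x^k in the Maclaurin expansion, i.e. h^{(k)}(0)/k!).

f: a_k = 2, 4, 4, 8/3, 4/3, 8/15, 8/45, 16/315, …
h₀=f(r): pull back L_f along r ⇒ L₀.
h=h₀': d/dx-closure on L₀ ⇒ L.
L = (5 + 8·x + 4·x^2) + (-1 - x)·Dx  (order 1).
h: a_k = 8, 40, 112, 688/3, 1136/3, 7984/15, 5920/9, 230176/315, …
ICs: h(0) = 8.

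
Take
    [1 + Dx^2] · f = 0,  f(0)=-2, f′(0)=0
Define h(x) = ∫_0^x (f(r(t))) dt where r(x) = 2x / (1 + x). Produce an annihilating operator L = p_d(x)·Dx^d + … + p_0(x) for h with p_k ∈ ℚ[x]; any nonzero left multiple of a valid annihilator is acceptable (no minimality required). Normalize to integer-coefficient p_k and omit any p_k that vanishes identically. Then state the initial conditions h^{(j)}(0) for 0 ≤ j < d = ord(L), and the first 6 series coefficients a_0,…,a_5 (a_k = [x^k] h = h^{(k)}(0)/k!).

f: a_k = -2, 0, 1, 0, -1/12, 0, …
Substitute x→r, Dx→(1/r')Dx; clear ⇒ L₀.
Integrate: L := L₀·Dx.
L = 4·Dx + (2 + 6·x + 6·x^2 + 2·x^3)·Dx^2 + (1 + 4·x + 6·x^2 + 4·x^3 + x^4)·Dx^3  (order 3).
h: a_k = 0, -2, 0, 4/3, -2, 32/15, …
ICs: h(0) = 0, h′(0) = -2, h′′(0) = 0.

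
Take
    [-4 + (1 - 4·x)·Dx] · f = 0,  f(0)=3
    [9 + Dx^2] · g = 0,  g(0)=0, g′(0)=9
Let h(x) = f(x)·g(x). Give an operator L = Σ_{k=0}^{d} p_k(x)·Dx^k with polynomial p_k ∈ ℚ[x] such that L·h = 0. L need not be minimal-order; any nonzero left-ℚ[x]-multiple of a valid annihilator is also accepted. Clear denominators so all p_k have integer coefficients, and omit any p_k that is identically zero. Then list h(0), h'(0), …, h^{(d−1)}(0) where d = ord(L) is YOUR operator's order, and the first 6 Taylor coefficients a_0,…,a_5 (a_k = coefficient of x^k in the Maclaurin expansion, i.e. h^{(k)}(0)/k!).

L = (-9 + 36·x) + 8·Dx + (-1 + 4·x)·Dx^2  (order 2).
h: a_k = 0, 27, 108, 783/2, 1566, 251289/40, …
ICs: h(0) = 0, h′(0) = 27.

f: a_k = 3, 12, 48, 192, 768, 3072, …
g: a_k = 0, 9, 0, -27/2, 0, 243/40, …
Product ⇒ symmetric product L₀, ord ≤ 2.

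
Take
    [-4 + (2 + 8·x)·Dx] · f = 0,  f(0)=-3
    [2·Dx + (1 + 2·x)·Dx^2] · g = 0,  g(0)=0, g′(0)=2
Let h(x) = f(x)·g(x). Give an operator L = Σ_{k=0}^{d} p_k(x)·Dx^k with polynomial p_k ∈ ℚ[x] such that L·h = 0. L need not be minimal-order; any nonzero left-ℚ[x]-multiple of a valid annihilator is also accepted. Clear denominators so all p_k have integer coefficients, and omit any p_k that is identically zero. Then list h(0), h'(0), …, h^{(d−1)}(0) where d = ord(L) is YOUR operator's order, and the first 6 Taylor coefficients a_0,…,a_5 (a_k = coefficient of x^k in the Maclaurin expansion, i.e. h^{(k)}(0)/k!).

f: a_k = -3, -6, 6, -12, 30, -84, …
g: a_k = 0, 2, -2, 8/3, -4, 32/5, …
f·g: L₀ = L_f ⊗_s L_g, ord ≤ 1·2.
L = (8 + 8·x) + (-2 - 8·x)·Dx + (1 + 10·x + 32·x^2 + 32·x^3)·Dx^2  (order 2).
h: a_k = 0, -6, -6, 16, -40, 524/5, …
ICs: h(0) = 0, h′(0) = -6.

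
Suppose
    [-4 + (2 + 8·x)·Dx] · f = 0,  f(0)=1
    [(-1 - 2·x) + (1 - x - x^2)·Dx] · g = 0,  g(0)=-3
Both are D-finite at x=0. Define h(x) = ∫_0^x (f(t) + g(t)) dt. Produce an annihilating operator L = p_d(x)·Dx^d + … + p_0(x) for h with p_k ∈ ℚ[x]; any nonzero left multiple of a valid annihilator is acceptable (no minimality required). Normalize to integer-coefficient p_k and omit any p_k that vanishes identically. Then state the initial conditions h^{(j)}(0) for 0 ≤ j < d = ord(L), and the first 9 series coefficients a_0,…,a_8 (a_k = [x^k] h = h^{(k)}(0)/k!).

L = (12 + 48·x + 48·x^2 + 40·x^3)·Dx + (-8 - 30·x - 114·x^2 - 152·x^3 - 100·x^4)·Dx^2 + (-1 + 5·x + 39·x^2 - 6·x^3 - 82·x^4 - 40·x^5)·Dx^3  (order 3).
h: a_k = 0, -2, -1/2, -8/3, -5/4, -5, 2/3, -123/7, 201/8, …
ICs: h(0) = 0, h′(0) = -2, h′′(0) = -1.

f: a_k = 1, 2, -2, 4, -10, 28, -84, 264, -858, …
g: a_k = -3, -3, -6, -9, -15, -24, -39, -63, -102, …
L₀ := lclm(L_f,L_g); ord L₀ ≤ 1+1.
∫: right-multiply L₀ by Dx.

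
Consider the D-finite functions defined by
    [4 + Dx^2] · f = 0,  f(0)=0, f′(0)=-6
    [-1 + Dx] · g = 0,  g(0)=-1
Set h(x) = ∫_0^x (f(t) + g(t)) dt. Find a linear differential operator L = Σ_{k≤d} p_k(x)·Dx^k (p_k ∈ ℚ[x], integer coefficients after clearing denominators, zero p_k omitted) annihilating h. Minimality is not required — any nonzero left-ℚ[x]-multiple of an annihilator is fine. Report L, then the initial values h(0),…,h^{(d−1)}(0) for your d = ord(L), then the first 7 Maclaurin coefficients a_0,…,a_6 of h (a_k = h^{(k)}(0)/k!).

f: a_k = 0, -6, 0, 4, 0, -4/5, 0, …
g: a_k = -1, -1, -1/2, -1/6, -1/24, -1/120, -1/720, …
h₀=f+g: left-lcm gives L₀, ord ≤ 3.
∫: right-multiply L₀ by Dx.
L = -4·Dx + 4·Dx^2 - Dx^3 + Dx^4  (order 4).
h: a_k = 0, -1, -7/2, -1/6, 23/24, -1/120, -97/720, …
ICs: h(0) = 0, h′(0) = -1, h′′(0) = -7, h′′′(0) = -1.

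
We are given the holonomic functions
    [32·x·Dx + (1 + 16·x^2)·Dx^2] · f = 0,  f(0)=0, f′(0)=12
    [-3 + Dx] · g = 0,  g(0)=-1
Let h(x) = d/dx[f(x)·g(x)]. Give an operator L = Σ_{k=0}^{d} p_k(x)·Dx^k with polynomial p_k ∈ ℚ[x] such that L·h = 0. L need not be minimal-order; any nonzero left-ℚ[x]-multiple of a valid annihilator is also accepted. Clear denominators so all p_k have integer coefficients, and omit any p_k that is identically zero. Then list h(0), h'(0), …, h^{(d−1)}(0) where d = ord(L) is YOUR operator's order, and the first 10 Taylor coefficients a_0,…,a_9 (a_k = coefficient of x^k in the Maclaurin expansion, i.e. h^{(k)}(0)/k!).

f: a_k = 0, 12, 0, -64, 0, 3072/5, 0, -49152/7, 0, 262144/3, …
g: a_k = -1, -3, -9/2, -9/2, -27/8, -81/40, -81/80, -243/560, -729/4480, -243/4480, …
L₀ := L_f ⊗_s L_g (sym. prod.), ord ≤ 2.
Differentiate: ansatz ord ≤ ord L₀ ⇒ L.
L = (-69 - 576·x + 5472·x^2 - 9216·x^3 + 6912·x^4) + (14 + 288·x - 2112·x^2 + 4608·x^3 - 4608·x^4)·Dx + (3 - 32·x + 96·x^2 - 512·x^3 + 768·x^4)·Dx^2  (order 2).
h: a_k = -12, -72, 30, 552, -3669/2, -9477, 624507/20, 5158926/35, -582567267/1120, -1297874621/560, …
ICs: h(0) = -12, h′(0) = -72.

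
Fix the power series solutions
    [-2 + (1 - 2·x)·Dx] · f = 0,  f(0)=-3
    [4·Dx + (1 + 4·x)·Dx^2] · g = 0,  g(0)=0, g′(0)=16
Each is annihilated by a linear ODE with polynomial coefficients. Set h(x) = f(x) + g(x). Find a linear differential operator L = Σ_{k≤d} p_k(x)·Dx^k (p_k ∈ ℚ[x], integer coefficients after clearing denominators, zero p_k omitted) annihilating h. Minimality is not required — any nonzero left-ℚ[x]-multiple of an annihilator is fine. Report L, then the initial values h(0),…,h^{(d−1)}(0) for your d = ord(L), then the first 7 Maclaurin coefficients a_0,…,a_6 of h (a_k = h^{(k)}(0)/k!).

L = (28 + 16·x)·Dx + (-1 + 40·x + 32·x^2)·Dx^2 + (-1 - 3·x + 6·x^2 + 8·x^3)·Dx^3  (order 3).
h: a_k = -3, 10, -44, 184/3, -304, 3616/5, -8768/3, …
ICs: h(0) = -3, h′(0) = 10, h′′(0) = -88.

f: a_k = -3, -6, -12, -24, -48, -96, -192, …
g: a_k = 0, 16, -32, 256/3, -256, 4096/5, -8192/3, …
Weyl lclm of L_f,L_g ⇒ L₀ (ord ≤ 3).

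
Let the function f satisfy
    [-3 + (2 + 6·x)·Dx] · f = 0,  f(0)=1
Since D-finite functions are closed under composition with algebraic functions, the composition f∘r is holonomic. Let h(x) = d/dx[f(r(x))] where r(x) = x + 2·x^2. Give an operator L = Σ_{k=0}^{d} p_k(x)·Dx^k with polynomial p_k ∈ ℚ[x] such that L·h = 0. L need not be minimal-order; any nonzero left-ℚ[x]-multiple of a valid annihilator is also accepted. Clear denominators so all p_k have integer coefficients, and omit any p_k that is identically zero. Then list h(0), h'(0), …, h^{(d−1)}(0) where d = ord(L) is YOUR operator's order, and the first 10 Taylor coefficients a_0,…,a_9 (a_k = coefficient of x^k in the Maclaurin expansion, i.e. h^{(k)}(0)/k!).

L = 5 + (-2 - 14·x - 36·x^2 - 48·x^3)·Dx  (order 1).
h: a_k = 3/2, 15/4, -135/16, 315/32, 2025/256, -33615/512, 292005/2048, -282285/4096, -35352855/65536, 247756725/131072, …
ICs: h(0) = 3/2.

f: a_k = 1, 3/2, -9/8, 27/16, -405/128, 1701/256, -15309/1024, 72171/2048, -2814669/32768, 14073345/65536, …
Change of var in L_f (x↦r) gives L₀.
Derive L from L₀ (diff closure).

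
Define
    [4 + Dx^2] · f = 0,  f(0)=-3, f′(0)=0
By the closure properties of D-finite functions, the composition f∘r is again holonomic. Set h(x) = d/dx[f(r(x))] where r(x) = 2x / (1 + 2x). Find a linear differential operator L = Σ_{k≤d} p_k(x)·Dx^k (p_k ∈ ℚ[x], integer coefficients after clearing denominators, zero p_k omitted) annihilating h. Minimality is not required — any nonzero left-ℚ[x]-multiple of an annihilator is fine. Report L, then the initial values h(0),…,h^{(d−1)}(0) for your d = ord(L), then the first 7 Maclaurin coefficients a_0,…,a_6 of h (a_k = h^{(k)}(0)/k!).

L = (40 + 96·x + 96·x^2) + (12 + 72·x + 144·x^2 + 96·x^3)·Dx + (1 + 8·x + 24·x^2 + 32·x^3 + 16·x^4)·Dx^2  (order 2).
h: a_k = 0, 48, -288, 1024, -2560, 19712/5, 10752/5, …
ICs: h(0) = 0, h′(0) = 48.

f: a_k = -3, 0, 6, 0, -2, 0, 4/15, …
f∘r: x↦r, Dx↦Dx/r' in L_f ⇒ L₀.
Differentiate: ansatz ord ≤ ord L₀ ⇒ L.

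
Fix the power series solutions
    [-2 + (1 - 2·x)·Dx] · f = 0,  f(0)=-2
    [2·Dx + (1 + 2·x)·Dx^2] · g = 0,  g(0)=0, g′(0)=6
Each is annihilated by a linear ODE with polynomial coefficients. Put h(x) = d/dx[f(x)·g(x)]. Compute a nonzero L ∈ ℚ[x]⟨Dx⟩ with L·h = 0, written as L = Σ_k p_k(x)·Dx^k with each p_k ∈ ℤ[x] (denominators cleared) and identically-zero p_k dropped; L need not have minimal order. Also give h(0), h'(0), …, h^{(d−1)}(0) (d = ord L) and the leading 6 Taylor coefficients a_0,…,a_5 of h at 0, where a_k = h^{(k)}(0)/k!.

L = 16 + (2 + 20·x)·Dx + (-1 + 4·x^2)·Dx^2  (order 2).
h: a_k = -12, -24, -120, -224, -752, -7104/5, …
ICs: h(0) = -12, h′(0) = -24.

f: a_k = -2, -4, -8, -16, -32, -64, …
g: a_k = 0, 6, -6, 8, -12, 96/5, …
h₀=f·g: eliminate ⇒ L₀, order ≤ 1·2.
Differentiate: ansatz ord ≤ ord L₀ ⇒ L.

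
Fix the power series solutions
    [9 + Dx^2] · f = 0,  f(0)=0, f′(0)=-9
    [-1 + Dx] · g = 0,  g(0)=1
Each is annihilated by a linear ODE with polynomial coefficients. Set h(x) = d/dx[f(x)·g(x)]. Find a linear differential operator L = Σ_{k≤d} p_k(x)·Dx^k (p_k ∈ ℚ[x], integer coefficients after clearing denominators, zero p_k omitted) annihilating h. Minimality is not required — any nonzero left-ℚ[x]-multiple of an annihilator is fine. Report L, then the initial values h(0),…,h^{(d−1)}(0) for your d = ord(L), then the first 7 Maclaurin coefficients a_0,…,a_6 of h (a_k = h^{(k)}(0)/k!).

L = 10 - 2·Dx + Dx^2  (order 2).
h: a_k = -9, -18, 27, 48, 3/2, -117/5, -83/10, …
ICs: h(0) = -9, h′(0) = -18.

f: a_k = 0, -9, 0, 27/2, 0, -243/40, 0, …
g: a_k = 1, 1, 1/2, 1/6, 1/24, 1/120, 1/720, …
f·g: L₀ = L_f ⊗_s L_g, ord ≤ 2·1.
h=h₀': d/dx-closure on L₀ ⇒ L.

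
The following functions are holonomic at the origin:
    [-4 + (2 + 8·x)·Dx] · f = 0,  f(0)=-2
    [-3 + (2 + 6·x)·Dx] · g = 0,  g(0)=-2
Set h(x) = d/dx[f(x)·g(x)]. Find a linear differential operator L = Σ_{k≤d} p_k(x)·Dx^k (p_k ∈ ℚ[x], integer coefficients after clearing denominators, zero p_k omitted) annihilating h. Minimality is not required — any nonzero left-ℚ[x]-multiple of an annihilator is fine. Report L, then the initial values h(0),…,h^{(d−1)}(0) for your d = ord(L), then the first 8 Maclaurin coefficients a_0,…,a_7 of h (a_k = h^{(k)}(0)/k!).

L = -1 + (-14 - 146·x - 504·x^2 - 576·x^3)·Dx  (order 1).
h: a_k = 14, -1, 21/4, -197/8, 6965/64, -59391/128, 989457/512, -8111661/1024, …
ICs: h(0) = 14.

f: a_k = -2, -4, 4, -8, 20, -56, 168, -528, …
g: a_k = -2, -3, 9/4, -27/8, 405/64, -1701/128, 15309/512, -72171/1024, …
h₀=f·g: eliminate ⇒ L₀, order ≤ 1·1.
h=h₀': d/dx-closure on L₀ ⇒ L.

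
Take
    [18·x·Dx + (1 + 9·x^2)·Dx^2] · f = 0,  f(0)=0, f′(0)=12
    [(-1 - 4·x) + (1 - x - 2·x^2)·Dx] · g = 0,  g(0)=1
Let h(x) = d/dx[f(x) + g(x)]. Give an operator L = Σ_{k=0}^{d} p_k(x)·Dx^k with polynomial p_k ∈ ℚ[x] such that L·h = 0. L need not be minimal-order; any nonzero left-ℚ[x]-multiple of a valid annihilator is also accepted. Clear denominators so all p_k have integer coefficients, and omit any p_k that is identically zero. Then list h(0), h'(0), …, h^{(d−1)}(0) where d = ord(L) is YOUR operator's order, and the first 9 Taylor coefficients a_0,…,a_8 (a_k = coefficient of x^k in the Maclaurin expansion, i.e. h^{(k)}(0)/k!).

L = (18 - 72·x - 918·x^2 - 1872·x^3 - 4608·x^4 - 1296·x^6) + (-8 - 30·x - 278·x^3 - 1788·x^4 - 3216·x^5 - 324·x^6 - 1296·x^7)·Dx + (1 + 4·x + 24·x^2 + 4·x^3 + 103·x^4 - 300·x^5 - 312·x^6 - 108·x^7 - 216·x^8)·Dx^2  (order 2).
h: a_k = 13, 6, -93, 44, 1077, 258, -8153, 1368, 81801, …
ICs: h(0) = 13, h′(0) = 6.

f: a_k = 0, 12, 0, -36, 0, 972/5, 0, -8748/7, 0, …
g: a_k = 1, 1, 3, 5, 11, 21, 43, 85, 171, …
Weyl lclm of L_f,L_g ⇒ L₀ (ord ≤ 3).
Derive L from L₀ (diff closure).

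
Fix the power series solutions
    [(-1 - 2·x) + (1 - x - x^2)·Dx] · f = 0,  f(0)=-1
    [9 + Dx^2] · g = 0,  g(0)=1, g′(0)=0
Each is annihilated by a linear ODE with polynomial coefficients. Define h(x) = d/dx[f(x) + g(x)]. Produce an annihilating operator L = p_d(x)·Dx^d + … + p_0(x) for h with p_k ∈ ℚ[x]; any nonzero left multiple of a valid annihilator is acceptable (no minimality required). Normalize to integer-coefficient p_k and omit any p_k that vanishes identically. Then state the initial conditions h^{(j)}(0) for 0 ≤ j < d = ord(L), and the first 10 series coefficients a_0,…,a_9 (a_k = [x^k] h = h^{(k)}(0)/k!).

L = (468 + 1026·x + 1170·x^2 + 450·x^3 + 630·x^4 + 486·x^5 + 162·x^6) + (-81 - 63·x + 252·x^2 + 45·x^3 - 90·x^4 + 153·x^5 + 189·x^6 + 54·x^7)·Dx + (52 + 114·x + 130·x^2 + 50·x^3 + 70·x^4 + 54·x^5 + 18·x^6)·Dx^2 + (-9 - 7·x + 28·x^2 + 5·x^3 - 10·x^4 + 17·x^5 + 21·x^6 + 6·x^7)·Dx^3  (order 3).
h: a_k = -1, -13, -9, -13/2, -40, -3363/40, -147, -151591/560, -495, -3987929/4480, …
ICs: h(0) = -1, h′(0) = -13, h′′(0) = -18.

f: a_k = -1, -1, -2, -3, -5, -8, -13, -21, -34, -55, …
g: a_k = 1, 0, -9/2, 0, 27/8, 0, -81/80, 0, 729/4480, 0, …
L₀ := lclm(L_f,L_g); ord L₀ ≤ 1+2.
Derive L from L₀ (diff closure).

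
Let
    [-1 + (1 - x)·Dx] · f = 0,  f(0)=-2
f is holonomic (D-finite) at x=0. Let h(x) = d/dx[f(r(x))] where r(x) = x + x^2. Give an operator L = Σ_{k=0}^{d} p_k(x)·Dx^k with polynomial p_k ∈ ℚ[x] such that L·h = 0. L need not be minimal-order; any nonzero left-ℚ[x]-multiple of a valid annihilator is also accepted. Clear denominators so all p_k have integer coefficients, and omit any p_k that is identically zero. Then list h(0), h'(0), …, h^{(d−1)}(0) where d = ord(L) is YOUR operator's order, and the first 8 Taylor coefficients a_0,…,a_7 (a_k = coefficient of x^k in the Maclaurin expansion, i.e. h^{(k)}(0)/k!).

L = (4 + 6·x + 6·x^2) + (-1 - x + 3·x^2 + 2·x^3)·Dx  (order 1).
h: a_k = -2, -8, -18, -40, -80, -156, -294, -544, …
ICs: h(0) = -2.

f: a_k = -2, -2, -2, -2, -2, -2, -2, -2, …
L₀ from L_f via x↦r, Dx↦r'^{-1}Dx.
Differentiate: ansatz ord ≤ ord L₀ ⇒ L.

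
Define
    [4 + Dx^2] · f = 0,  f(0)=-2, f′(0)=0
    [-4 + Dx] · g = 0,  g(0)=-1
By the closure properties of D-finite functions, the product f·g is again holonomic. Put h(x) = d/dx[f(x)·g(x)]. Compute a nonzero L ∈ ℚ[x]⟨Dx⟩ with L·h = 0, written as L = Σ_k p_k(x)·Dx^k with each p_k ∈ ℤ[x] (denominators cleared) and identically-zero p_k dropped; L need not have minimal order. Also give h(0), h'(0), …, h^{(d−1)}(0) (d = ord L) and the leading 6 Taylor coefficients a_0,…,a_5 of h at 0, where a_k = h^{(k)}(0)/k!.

L = 20 - 8·Dx + Dx^2  (order 2).
h: a_k = 8, 24, 16, -112/3, -304/3, -624/5, …
ICs: h(0) = 8, h′(0) = 24.

f: a_k = -2, 0, 4, 0, -4/3, 0, …
g: a_k = -1, -4, -8, -32/3, -32/3, -128/15, …
Sym-product of L_f,L_g gives L₀ (≤ ord 2).
Differentiate: ansatz ord ≤ ord L₀ ⇒ L.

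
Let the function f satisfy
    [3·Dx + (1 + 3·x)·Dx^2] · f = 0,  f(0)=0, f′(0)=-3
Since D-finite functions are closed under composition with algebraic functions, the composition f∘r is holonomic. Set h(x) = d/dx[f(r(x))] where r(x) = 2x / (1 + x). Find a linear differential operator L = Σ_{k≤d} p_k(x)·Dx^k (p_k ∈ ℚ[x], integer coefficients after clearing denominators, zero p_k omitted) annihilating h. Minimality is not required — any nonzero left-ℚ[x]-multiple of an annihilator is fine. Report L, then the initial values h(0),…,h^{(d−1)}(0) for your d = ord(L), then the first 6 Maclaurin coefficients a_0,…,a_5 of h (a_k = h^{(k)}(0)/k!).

f: a_k = 0, -3, 9/2, -9, 81/4, -243/5, …
L₀ from L_f via x↦r, Dx↦r'^{-1}Dx.
Derive L from L₀ (diff closure).
L = (8 + 14·x) + (1 + 8·x + 7·x^2)·Dx  (order 1).
h: a_k = -6, 48, -342, 2400, -16806, 117648, …
ICs: h(0) = -6.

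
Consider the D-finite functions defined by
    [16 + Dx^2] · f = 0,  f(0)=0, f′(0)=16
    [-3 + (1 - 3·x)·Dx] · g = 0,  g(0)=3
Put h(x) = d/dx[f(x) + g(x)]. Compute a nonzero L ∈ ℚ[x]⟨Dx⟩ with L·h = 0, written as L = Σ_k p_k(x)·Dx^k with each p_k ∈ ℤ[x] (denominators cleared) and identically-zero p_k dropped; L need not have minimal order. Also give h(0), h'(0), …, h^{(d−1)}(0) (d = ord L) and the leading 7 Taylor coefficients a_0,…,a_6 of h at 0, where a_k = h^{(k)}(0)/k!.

f: a_k = 0, 16, 0, -128/3, 0, 512/15, 0, …
g: a_k = 3, 9, 27, 81, 243, 729, 2187, …
f+g: L₀ = lclm(L_f,L_g), ord ≤ 2+1.
h=h₀': d/dx-closure on L₀ ⇒ L.
L = (5952 - 4608·x + 6912·x^2) + (-560 + 2448·x - 3456·x^2 + 3456·x^3)·Dx + (372 - 288·x + 432·x^2)·Dx^2 + (-35 + 153·x - 216·x^2 + 216·x^3)·Dx^3  (order 3).
h: a_k = 25, 54, 115, 972, 11447/3, 13122, 2062619/45, …
ICs: h(0) = 25, h′(0) = 54, h′′(0) = 230.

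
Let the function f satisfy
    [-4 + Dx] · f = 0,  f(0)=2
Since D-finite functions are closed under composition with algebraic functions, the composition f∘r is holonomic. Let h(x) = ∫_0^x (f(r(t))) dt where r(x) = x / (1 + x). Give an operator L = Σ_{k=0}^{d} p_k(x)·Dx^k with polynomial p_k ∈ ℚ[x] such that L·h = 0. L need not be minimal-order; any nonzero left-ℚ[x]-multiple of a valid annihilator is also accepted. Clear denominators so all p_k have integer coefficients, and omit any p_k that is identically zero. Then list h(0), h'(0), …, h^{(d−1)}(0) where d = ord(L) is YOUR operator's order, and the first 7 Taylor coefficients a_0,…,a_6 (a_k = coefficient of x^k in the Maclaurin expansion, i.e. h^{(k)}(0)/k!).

L = -4·Dx + (1 + 2·x + x^2)·Dx^2  (order 2).
h: a_k = 0, 2, 4, 8/3, -2/3, -8/15, 28/45, …
ICs: h(0) = 0, h′(0) = 2.

f: a_k = 2, 8, 16, 64/3, 64/3, 256/15, 512/45, …
h₀=f(r): pull back L_f along r ⇒ L₀.
∫: right-multiply L₀ by Dx.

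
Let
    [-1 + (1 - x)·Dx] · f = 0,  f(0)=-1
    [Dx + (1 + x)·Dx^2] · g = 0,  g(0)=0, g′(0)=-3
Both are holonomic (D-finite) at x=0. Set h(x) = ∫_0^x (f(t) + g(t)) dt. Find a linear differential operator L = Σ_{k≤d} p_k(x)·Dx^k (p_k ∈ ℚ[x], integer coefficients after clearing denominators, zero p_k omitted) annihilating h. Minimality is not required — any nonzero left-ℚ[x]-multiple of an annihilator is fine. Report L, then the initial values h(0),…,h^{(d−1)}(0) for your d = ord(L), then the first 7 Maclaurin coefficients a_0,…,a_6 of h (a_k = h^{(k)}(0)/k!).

L = (10 + 2·x)·Dx^2 + (4 + 16·x + 4·x^2)·Dx^3 + (-3 - x + 3·x^2 + x^3)·Dx^4  (order 4).
h: a_k = 0, -1, -2, 1/6, -1/2, -1/20, -4/15, …
ICs: h(0) = 0, h′(0) = -1, h′′(0) = -4, h′′′(0) = 1.

f: a_k = -1, -1, -1, -1, -1, -1, -1, …
g: a_k = 0, -3, 3/2, -1, 3/4, -3/5, 1/2, …
L₀ := lclm(L_f,L_g); ord L₀ ≤ 1+2.
h=∫₀ˣh₀: take L = L₀·Dx.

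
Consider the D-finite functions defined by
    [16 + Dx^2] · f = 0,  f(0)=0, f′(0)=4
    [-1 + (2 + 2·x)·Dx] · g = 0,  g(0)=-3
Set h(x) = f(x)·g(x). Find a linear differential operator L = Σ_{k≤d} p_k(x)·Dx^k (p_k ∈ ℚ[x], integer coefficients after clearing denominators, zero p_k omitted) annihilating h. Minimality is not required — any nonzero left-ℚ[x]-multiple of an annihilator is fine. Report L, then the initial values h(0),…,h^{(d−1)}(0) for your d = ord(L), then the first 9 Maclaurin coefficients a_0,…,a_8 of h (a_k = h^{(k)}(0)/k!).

L = (67 + 128·x + 64·x^2) + (-4 - 4·x)·Dx + (4 + 8·x + 4·x^2)·Dx^2  (order 2).
h: a_k = 0, -12, -6, 67/2, 61/4, -4661/160, -3561/320, 64235/5376, 212773/53760, …
ICs: h(0) = 0, h′(0) = -12.

f: a_k = 0, 4, 0, -32/3, 0, 128/15, 0, -1024/315, 0, …
g: a_k = -3, -3/2, 3/8, -3/16, 15/128, -21/256, 63/1024, -99/2048, 1287/32768, …
h₀=f·g: eliminate ⇒ L₀, order ≤ 2·1.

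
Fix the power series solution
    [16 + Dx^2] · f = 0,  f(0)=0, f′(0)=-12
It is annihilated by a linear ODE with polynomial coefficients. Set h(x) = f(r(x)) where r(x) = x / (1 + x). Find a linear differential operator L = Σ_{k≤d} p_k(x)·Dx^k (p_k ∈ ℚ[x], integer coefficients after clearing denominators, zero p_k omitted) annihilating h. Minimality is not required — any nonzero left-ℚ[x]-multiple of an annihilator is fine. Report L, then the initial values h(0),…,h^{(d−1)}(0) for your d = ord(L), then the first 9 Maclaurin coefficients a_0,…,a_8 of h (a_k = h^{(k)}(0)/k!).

f: a_k = 0, -12, 0, 32, 0, -128/5, 0, 1024/105, 0, …
L₀ from L_f via x↦r, Dx↦r'^{-1}Dx.
L = 16 + (2 + 6·x + 6·x^2 + 2·x^3)·Dx + (1 + 4·x + 6·x^2 + 4·x^3 + x^4)·Dx^2  (order 2).
h: a_k = 0, -12, 12, 20, -84, 772/5, -180, 9844/105, 2516/15, …
ICs: h(0) = 0, h′(0) = -12.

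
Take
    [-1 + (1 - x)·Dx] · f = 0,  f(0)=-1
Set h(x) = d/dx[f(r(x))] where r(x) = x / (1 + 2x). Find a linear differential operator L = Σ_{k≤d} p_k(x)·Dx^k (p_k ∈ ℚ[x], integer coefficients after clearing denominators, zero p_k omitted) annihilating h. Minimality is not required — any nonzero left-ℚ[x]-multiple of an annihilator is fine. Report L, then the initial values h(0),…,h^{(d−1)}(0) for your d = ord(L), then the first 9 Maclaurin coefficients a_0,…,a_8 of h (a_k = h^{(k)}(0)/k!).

L = -4 + (-2 - 2·x)·Dx  (order 1).
h: a_k = -1, 2, -3, 4, -5, 6, -7, 8, -9, …
ICs: h(0) = -1.

f: a_k = -1, -1, -1, -1, -1, -1, -1, -1, -1, …
h₀=f(r): pull back L_f along r ⇒ L₀.
h=h₀': d/dx-closure on L₀ ⇒ L.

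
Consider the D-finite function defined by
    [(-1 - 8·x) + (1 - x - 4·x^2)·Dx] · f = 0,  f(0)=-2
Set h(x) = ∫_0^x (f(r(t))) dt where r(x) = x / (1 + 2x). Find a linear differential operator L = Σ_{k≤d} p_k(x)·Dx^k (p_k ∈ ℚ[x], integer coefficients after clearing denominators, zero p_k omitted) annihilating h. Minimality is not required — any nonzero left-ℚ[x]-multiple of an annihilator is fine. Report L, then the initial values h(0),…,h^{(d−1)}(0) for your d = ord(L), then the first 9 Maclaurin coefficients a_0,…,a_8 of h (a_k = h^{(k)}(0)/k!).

f: a_k = -2, -2, -10, -18, -58, -130, -362, -882, -2330, …
Change of var in L_f (x↦r) gives L₀.
h=∫₀ˣh₀: take L = L₀·Dx.
L = (1 + 10·x)·Dx + (-1 - 5·x - 4·x^2 + 4·x^3)·Dx^2  (order 2).
h: a_k = 0, -2, -1, -2, 7/2, -54/5, 95/3, -678/7, 1207/4, …
ICs: h(0) = 0, h′(0) = -2.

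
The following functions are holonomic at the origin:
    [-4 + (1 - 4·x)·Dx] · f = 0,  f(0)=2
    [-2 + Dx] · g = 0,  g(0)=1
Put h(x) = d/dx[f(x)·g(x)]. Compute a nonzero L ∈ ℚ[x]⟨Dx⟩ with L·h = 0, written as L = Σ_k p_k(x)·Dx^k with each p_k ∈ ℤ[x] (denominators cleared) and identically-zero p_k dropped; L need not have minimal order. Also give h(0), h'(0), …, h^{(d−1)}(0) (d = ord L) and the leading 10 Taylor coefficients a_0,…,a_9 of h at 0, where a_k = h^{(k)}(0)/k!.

L = (26 - 48·x + 32·x^2) + (-3 + 16·x - 16·x^2)·Dx  (order 1).
h: a_k = 12, 104, 632, 3376, 50648/3, 1215568/15, 5672656/15, 544575008/315, 2450587544/315, 32674500592/945, …
ICs: h(0) = 12.

f: a_k = 2, 8, 32, 128, 512, 2048, 8192, 32768, 131072, 524288, …
g: a_k = 1, 2, 2, 4/3, 2/3, 4/15, 4/45, 8/315, 2/315, 4/2835, …
f·g: L₀ = L_f ⊗_s L_g, ord ≤ 1·1.
Derive L from L₀ (diff closure).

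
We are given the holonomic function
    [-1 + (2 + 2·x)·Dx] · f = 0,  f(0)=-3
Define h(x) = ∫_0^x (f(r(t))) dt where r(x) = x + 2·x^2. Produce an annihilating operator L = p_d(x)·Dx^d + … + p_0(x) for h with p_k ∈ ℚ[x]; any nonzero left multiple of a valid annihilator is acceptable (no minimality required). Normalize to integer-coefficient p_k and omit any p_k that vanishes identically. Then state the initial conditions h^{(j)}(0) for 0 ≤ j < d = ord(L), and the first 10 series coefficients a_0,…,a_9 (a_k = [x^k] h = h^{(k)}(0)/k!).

f: a_k = -3, -3/2, 3/8, -3/16, 15/128, -21/256, 63/1024, -99/2048, 1287/32768, -2145/65536, …
Change of var in L_f (x↦r) gives L₀.
h=∫h₀ ⇒ L = L₀·Dx.
L = (-1 - 4·x)·Dx + (2 + 2·x + 4·x^2)·Dx^2  (order 2).
h: a_k = 0, -3, -3/4, -7/8, 21/64, 63/640, -119/512, 81/1024, 2373/16384, -17843/98304, …
ICs: h(0) = 0, h′(0) = -3.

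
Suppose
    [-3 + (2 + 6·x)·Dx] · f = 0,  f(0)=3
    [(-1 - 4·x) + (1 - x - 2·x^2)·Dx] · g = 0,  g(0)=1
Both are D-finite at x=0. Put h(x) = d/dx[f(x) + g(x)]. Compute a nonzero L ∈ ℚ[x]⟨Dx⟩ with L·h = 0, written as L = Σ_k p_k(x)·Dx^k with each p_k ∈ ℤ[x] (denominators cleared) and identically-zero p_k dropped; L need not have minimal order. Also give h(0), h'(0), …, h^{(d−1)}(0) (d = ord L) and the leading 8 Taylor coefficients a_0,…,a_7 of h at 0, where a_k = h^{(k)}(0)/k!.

L = (-114 - 522·x - 1152·x^2 - 816·x^3 - 720·x^4) + (-31 - 414·x - 1803·x^2 - 3208·x^3 - 3084·x^4 - 2160·x^5)·Dx + (10 + 66·x + 110·x^2 - 74·x^3 - 456·x^4 - 808·x^5 - 480·x^6)·Dx^2  (order 2).
h: a_k = 11/2, -3/4, 483/16, 193/32, 52395/256, -5685/512, 2734151/2048, -2840679/4096, …
ICs: h(0) = 11/2, h′(0) = -3/4.

f: a_k = 3, 9/2, -27/8, 81/16, -1215/128, 5103/256, -45927/1024, 216513/2048, …
g: a_k = 1, 1, 3, 5, 11, 21, 43, 85, …
Weyl lclm of L_f,L_g ⇒ L₀ (ord ≤ 2).
Derive L from L₀ (diff closure).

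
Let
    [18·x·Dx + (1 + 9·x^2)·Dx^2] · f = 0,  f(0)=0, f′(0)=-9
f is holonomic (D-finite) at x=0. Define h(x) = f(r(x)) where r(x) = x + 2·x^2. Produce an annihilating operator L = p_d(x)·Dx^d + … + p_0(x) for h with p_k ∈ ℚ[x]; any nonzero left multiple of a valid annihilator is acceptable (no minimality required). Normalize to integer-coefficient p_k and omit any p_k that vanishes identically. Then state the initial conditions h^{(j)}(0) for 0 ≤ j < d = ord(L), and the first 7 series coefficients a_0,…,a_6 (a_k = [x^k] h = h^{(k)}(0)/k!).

L = (-4 + 18·x + 144·x^2 + 432·x^3 + 432·x^4)·Dx + (1 + 4·x + 9·x^2 + 72·x^3 + 180·x^4 + 144·x^5)·Dx^2  (order 2).
h: a_k = 0, -9, -18, 27, 162, 891/5, -1242, …
ICs: h(0) = 0, h′(0) = -9.

f: a_k = 0, -9, 0, 27, 0, -729/5, 0, …
f∘r: x↦r, Dx↦Dx/r' in L_f ⇒ L₀.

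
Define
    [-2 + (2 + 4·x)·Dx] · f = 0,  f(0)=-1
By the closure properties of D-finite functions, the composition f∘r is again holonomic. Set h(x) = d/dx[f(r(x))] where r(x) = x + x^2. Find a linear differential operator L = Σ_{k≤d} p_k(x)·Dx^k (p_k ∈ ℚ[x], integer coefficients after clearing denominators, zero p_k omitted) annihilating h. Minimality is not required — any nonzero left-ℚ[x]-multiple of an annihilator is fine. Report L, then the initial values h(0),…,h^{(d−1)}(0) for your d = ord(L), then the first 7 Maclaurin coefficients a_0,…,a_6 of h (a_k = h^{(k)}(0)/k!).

f: a_k = -1, -1, 1/2, -1/2, 5/8, -7/8, 21/16, …
Substitute x→r, Dx→(1/r')Dx; clear ⇒ L₀.
h₀' ⇒ L via d/dx closure of L₀.
L = 1 + (-1 - 4·x - 6·x^2 - 4·x^3)·Dx  (order 1).
h: a_k = -1, -1, 3/2, -3/2, 5/8, 9/8, -49/16, …
ICs: h(0) = -1.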